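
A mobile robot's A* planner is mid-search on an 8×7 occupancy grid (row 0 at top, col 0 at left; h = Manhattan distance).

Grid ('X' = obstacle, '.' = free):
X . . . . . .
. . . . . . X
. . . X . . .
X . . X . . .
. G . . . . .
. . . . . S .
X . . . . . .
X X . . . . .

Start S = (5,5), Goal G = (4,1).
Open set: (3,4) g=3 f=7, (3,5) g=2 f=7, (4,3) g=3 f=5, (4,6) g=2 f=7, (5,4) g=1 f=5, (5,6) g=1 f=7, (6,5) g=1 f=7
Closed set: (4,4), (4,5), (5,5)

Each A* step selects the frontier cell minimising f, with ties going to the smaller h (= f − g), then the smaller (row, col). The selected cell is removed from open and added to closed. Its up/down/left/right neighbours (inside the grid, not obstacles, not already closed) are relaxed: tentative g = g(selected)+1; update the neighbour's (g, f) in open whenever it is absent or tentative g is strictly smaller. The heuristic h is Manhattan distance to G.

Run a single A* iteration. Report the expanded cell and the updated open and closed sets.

expanded=(4,3); open=[(3,4) g=3 f=7, (3,5) g=2 f=7, (4,2) g=4 f=5, (4,6) g=2 f=7, (5,3) g=4 f=7, (5,4) g=1 f=5, (5,6) g=1 f=7, (6,5) g=1 f=7]; closed=[(4,3), (4,4), (4,5), (5,5)]

step 1: expand (4,3) (f=5, h=2) → closed; open now [(3,4) g=3 f=7, (3,5) g=2 f=7, (4,2) g=4 f=5, (4,6) g=2 f=7, (5,3) g=4 f=7, (5,4) g=1 f=5, (5,6) g=1 f=7, (6,5) g=1 f=7]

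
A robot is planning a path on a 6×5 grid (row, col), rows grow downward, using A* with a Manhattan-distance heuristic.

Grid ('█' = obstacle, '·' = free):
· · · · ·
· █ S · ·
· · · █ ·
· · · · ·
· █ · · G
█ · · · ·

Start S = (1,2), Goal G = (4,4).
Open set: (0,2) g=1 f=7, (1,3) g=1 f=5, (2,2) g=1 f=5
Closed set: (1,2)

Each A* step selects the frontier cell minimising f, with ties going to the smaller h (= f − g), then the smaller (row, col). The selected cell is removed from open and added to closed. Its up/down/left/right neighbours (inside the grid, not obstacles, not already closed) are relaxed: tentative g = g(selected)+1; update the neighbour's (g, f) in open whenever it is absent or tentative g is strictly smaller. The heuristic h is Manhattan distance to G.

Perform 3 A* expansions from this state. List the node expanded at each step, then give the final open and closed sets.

step 1: expand (1,3) (f=5, h=4) → closed; open now [(0,2) g=1 f=7, (0,3) g=2 f=7, (1,4) g=2 f=5, (2,2) g=1 f=5]
step 2: expand (1,4) (f=5, h=3) → closed; open now [(0,2) g=1 f=7, (0,3) g=2 f=7, (0,4) g=3 f=7, (2,2) g=1 f=5, (2,4) g=3 f=5]
step 3: expand (2,4) (f=5, h=2) → closed; open now [(0,2) g=1 f=7, (0,3) g=2 f=7, (0,4) g=3 f=7, (2,2) g=1 f=5, (3,4) g=4 f=5]

order=[(1,3) → (1,4) → (2,4)]; open=[(0,2) g=1 f=7, (0,3) g=2 f=7, (0,4) g=3 f=7, (2,2) g=1 f=5, (3,4) g=4 f=5]; closed=[(1,2), (1,3), (1,4), (2,4)]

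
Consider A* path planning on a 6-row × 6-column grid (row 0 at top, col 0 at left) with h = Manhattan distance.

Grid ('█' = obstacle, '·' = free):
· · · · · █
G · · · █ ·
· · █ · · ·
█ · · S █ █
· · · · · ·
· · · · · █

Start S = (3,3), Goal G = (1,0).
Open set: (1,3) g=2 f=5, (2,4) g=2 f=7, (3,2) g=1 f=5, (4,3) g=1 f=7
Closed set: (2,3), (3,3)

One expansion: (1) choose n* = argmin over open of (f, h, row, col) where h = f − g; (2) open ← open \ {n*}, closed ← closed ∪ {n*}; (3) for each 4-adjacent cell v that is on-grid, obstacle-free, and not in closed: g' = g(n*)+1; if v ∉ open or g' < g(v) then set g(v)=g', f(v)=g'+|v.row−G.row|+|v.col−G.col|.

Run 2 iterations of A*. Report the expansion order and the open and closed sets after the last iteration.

step 1: expand (1,3) (f=5, h=3) → closed; open now [(0,3) g=3 f=7, (1,2) g=3 f=5, (2,4) g=2 f=7, (3,2) g=1 f=5, (4,3) g=1 f=7]
step 2: expand (1,2) (f=5, h=2) → closed; open now [(0,2) g=4 f=7, (0,3) g=3 f=7, (1,1) g=4 f=5, (2,4) g=2 f=7, (3,2) g=1 f=5, (4,3) g=1 f=7]

order=[(1,3) → (1,2)]; open=[(0,2) g=4 f=7, (0,3) g=3 f=7, (1,1) g=4 f=5, (2,4) g=2 f=7, (3,2) g=1 f=5, (4,3) g=1 f=7]; closed=[(1,2), (1,3), (2,3), (3,3)]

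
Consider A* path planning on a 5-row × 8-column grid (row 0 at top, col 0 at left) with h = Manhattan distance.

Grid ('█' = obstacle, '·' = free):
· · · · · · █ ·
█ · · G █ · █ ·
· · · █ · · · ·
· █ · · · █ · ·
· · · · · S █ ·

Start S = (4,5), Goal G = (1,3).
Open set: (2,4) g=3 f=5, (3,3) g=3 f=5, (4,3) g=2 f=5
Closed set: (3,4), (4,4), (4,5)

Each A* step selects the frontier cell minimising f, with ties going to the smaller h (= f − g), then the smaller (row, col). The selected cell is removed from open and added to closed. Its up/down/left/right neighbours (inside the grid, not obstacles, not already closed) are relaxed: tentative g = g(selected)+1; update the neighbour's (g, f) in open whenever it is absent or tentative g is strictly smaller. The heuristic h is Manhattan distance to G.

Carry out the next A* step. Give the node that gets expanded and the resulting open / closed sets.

expanded=(2,4); open=[(2,5) g=4 f=7, (3,3) g=3 f=5, (4,3) g=2 f=5]; closed=[(2,4), (3,4), (4,4), (4,5)]

step 1: expand (2,4) (f=5, h=2) → closed; open now [(2,5) g=4 f=7, (3,3) g=3 f=5, (4,3) g=2 f=5]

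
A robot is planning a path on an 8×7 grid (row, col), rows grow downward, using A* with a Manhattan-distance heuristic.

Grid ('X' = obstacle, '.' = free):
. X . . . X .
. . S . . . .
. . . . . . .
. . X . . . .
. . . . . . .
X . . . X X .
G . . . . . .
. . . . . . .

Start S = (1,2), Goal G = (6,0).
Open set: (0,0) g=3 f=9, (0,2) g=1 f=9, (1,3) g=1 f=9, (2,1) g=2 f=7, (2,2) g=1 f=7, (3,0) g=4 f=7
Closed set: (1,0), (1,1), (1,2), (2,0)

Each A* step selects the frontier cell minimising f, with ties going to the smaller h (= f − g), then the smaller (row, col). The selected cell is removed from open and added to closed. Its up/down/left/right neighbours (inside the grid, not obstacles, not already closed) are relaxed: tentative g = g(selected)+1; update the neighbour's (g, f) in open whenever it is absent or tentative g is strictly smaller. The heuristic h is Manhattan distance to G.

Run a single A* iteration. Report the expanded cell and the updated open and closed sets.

step 1: expand (3,0) (f=7, h=3) → closed; open now [(0,0) g=3 f=9, (0,2) g=1 f=9, (1,3) g=1 f=9, (2,1) g=2 f=7, (2,2) g=1 f=7, (3,1) g=5 f=9, (4,0) g=5 f=7]

expanded=(3,0); open=[(0,0) g=3 f=9, (0,2) g=1 f=9, (1,3) g=1 f=9, (2,1) g=2 f=7, (2,2) g=1 f=7, (3,1) g=5 f=9, (4,0) g=5 f=7]; closed=[(1,0), (1,1), (1,2), (2,0), (3,0)]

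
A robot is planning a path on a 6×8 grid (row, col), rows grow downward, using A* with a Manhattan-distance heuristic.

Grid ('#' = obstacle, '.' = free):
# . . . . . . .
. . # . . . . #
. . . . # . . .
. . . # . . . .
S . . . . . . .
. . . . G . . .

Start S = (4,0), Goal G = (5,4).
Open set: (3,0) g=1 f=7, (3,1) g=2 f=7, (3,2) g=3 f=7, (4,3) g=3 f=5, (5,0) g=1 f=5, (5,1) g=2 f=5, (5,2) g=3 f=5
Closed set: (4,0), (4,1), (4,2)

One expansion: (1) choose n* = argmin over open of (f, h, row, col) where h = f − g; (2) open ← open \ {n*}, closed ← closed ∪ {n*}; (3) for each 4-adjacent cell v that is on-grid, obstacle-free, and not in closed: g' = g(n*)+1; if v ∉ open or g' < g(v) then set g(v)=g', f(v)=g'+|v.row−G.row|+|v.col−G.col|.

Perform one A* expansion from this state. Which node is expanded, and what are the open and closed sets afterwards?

step 1: expand (4,3) (f=5, h=2) → closed; open now [(3,0) g=1 f=7, (3,1) g=2 f=7, (3,2) g=3 f=7, (4,4) g=4 f=5, (5,0) g=1 f=5, (5,1) g=2 f=5, (5,2) g=3 f=5, (5,3) g=4 f=5]

expanded=(4,3); open=[(3,0) g=1 f=7, (3,1) g=2 f=7, (3,2) g=3 f=7, (4,4) g=4 f=5, (5,0) g=1 f=5, (5,1) g=2 f=5, (5,2) g=3 f=5, (5,3) g=4 f=5]; closed=[(4,0), (4,1), (4,2), (4,3)]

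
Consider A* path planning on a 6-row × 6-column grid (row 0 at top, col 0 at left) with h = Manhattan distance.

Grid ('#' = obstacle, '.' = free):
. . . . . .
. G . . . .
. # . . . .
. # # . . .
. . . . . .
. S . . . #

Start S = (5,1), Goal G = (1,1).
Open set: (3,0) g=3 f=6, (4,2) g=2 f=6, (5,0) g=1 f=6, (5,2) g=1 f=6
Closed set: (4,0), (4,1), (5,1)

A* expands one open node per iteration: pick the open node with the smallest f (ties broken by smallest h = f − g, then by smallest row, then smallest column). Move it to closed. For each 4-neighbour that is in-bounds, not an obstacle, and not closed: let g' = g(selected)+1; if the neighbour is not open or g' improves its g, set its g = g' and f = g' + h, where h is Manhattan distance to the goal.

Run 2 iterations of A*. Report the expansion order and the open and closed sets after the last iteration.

order=[(3,0) → (2,0)]; open=[(1,0) g=5 f=6, (4,2) g=2 f=6, (5,0) g=1 f=6, (5,2) g=1 f=6]; closed=[(2,0), (3,0), (4,0), (4,1), (5,1)]

step 1: expand (3,0) (f=6, h=3) → closed; open now [(2,0) g=4 f=6, (4,2) g=2 f=6, (5,0) g=1 f=6, (5,2) g=1 f=6]
step 2: expand (2,0) (f=6, h=2) → closed; open now [(1,0) g=5 f=6, (4,2) g=2 f=6, (5,0) g=1 f=6, (5,2) g=1 f=6]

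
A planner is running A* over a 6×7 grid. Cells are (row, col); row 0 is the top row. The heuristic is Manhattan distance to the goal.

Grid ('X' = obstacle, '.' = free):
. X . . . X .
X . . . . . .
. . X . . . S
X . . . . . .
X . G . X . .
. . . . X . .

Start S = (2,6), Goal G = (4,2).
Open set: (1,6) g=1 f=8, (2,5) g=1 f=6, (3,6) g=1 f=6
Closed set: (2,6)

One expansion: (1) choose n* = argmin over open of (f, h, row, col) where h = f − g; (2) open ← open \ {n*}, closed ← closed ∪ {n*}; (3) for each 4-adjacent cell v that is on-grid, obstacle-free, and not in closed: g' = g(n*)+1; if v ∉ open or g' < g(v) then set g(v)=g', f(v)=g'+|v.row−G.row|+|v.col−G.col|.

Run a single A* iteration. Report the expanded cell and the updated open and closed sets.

step 1: expand (2,5) (f=6, h=5) → closed; open now [(1,5) g=2 f=8, (1,6) g=1 f=8, (2,4) g=2 f=6, (3,5) g=2 f=6, (3,6) g=1 f=6]

expanded=(2,5); open=[(1,5) g=2 f=8, (1,6) g=1 f=8, (2,4) g=2 f=6, (3,5) g=2 f=6, (3,6) g=1 f=6]; closed=[(2,5), (2,6)]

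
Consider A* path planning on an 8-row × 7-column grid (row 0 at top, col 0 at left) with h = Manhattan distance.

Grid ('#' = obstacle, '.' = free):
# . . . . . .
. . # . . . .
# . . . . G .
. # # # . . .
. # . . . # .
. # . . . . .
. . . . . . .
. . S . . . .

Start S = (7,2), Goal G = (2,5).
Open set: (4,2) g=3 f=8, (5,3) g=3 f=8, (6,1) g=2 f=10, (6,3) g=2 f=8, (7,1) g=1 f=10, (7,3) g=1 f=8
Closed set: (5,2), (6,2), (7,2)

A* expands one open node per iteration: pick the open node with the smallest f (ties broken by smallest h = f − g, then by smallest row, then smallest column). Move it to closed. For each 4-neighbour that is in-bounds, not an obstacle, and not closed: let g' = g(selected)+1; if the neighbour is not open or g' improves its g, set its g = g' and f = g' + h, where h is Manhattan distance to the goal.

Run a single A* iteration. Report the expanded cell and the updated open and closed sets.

expanded=(4,2); open=[(4,3) g=4 f=8, (5,3) g=3 f=8, (6,1) g=2 f=10, (6,3) g=2 f=8, (7,1) g=1 f=10, (7,3) g=1 f=8]; closed=[(4,2), (5,2), (6,2), (7,2)]

step 1: expand (4,2) (f=8, h=5) → closed; open now [(4,3) g=4 f=8, (5,3) g=3 f=8, (6,1) g=2 f=10, (6,3) g=2 f=8, (7,1) g=1 f=10, (7,3) g=1 f=8]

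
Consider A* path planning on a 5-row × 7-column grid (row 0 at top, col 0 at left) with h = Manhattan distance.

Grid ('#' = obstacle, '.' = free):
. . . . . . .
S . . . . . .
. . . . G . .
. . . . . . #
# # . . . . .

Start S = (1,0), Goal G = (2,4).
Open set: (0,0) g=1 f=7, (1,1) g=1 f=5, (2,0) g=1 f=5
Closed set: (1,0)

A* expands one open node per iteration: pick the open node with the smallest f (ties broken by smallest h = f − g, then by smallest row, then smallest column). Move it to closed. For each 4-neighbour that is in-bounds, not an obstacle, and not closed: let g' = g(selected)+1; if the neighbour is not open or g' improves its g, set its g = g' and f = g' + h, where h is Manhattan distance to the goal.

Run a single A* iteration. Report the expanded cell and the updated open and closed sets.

expanded=(1,1); open=[(0,0) g=1 f=7, (0,1) g=2 f=7, (1,2) g=2 f=5, (2,0) g=1 f=5, (2,1) g=2 f=5]; closed=[(1,0), (1,1)]

step 1: expand (1,1) (f=5, h=4) → closed; open now [(0,0) g=1 f=7, (0,1) g=2 f=7, (1,2) g=2 f=5, (2,0) g=1 f=5, (2,1) g=2 f=5]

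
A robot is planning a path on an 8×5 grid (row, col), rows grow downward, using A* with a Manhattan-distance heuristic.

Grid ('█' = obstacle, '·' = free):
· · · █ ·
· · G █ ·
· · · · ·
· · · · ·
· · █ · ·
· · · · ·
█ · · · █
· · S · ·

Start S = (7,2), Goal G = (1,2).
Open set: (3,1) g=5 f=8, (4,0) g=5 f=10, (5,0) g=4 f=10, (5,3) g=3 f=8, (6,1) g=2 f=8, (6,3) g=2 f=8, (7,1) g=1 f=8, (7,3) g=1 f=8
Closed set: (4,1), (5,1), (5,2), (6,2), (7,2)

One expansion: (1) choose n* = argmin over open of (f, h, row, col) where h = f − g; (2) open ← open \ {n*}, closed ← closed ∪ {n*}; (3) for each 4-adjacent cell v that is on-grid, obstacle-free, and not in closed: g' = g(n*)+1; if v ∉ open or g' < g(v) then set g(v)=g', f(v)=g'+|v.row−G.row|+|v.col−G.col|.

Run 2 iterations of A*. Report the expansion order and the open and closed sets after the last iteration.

step 1: expand (3,1) (f=8, h=3) → closed; open now [(2,1) g=6 f=8, (3,0) g=6 f=10, (3,2) g=6 f=8, (4,0) g=5 f=10, (5,0) g=4 f=10, (5,3) g=3 f=8, (6,1) g=2 f=8, (6,3) g=2 f=8, (7,1) g=1 f=8, (7,3) g=1 f=8]
step 2: expand (2,1) (f=8, h=2) → closed; open now [(1,1) g=7 f=8, (2,0) g=7 f=10, (2,2) g=7 f=8, (3,0) g=6 f=10, (3,2) g=6 f=8, (4,0) g=5 f=10, (5,0) g=4 f=10, (5,3) g=3 f=8, (6,1) g=2 f=8, (6,3) g=2 f=8, (7,1) g=1 f=8, (7,3) g=1 f=8]

order=[(3,1) → (2,1)]; open=[(1,1) g=7 f=8, (2,0) g=7 f=10, (2,2) g=7 f=8, (3,0) g=6 f=10, (3,2) g=6 f=8, (4,0) g=5 f=10, (5,0) g=4 f=10, (5,3) g=3 f=8, (6,1) g=2 f=8, (6,3) g=2 f=8, (7,1) g=1 f=8, (7,3) g=1 f=8]; closed=[(2,1), (3,1), (4,1), (5,1), (5,2), (6,2), (7,2)]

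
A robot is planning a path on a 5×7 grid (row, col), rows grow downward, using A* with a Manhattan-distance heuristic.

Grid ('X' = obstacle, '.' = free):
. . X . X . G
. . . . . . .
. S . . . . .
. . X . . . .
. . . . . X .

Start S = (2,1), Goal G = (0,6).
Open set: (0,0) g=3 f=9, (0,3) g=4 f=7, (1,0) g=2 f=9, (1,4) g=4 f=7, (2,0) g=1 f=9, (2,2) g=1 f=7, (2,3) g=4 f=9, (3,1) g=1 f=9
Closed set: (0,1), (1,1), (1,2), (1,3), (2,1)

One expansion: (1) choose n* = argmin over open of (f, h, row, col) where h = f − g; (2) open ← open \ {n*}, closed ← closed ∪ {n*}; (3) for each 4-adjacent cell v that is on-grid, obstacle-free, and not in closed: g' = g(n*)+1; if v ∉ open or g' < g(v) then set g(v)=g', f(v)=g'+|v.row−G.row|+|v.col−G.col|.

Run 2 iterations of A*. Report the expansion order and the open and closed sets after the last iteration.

step 1: expand (0,3) (f=7, h=3) → closed; open now [(0,0) g=3 f=9, (1,0) g=2 f=9, (1,4) g=4 f=7, (2,0) g=1 f=9, (2,2) g=1 f=7, (2,3) g=4 f=9, (3,1) g=1 f=9]
step 2: expand (1,4) (f=7, h=3) → closed; open now [(0,0) g=3 f=9, (1,0) g=2 f=9, (1,5) g=5 f=7, (2,0) g=1 f=9, (2,2) g=1 f=7, (2,3) g=4 f=9, (2,4) g=5 f=9, (3,1) g=1 f=9]

order=[(0,3) → (1,4)]; open=[(0,0) g=3 f=9, (1,0) g=2 f=9, (1,5) g=5 f=7, (2,0) g=1 f=9, (2,2) g=1 f=7, (2,3) g=4 f=9, (2,4) g=5 f=9, (3,1) g=1 f=9]; closed=[(0,1), (0,3), (1,1), (1,2), (1,3), (1,4), (2,1)]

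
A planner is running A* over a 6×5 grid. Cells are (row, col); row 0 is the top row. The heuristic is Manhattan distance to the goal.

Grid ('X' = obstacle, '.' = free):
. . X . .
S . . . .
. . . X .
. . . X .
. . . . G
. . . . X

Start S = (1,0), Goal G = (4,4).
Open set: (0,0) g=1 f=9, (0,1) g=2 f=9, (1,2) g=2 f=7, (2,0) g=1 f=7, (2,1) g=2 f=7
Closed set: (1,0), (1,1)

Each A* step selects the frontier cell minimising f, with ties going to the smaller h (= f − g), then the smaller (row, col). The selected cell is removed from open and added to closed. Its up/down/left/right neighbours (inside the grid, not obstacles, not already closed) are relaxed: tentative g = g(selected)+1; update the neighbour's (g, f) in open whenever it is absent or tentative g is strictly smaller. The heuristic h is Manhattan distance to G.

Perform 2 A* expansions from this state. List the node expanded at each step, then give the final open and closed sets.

step 1: expand (1,2) (f=7, h=5) → closed; open now [(0,0) g=1 f=9, (0,1) g=2 f=9, (1,3) g=3 f=7, (2,0) g=1 f=7, (2,1) g=2 f=7, (2,2) g=3 f=7]
step 2: expand (1,3) (f=7, h=4) → closed; open now [(0,0) g=1 f=9, (0,1) g=2 f=9, (0,3) g=4 f=9, (1,4) g=4 f=7, (2,0) g=1 f=7, (2,1) g=2 f=7, (2,2) g=3 f=7]

order=[(1,2) → (1,3)]; open=[(0,0) g=1 f=9, (0,1) g=2 f=9, (0,3) g=4 f=9, (1,4) g=4 f=7, (2,0) g=1 f=7, (2,1) g=2 f=7, (2,2) g=3 f=7]; closed=[(1,0), (1,1), (1,2), (1,3)]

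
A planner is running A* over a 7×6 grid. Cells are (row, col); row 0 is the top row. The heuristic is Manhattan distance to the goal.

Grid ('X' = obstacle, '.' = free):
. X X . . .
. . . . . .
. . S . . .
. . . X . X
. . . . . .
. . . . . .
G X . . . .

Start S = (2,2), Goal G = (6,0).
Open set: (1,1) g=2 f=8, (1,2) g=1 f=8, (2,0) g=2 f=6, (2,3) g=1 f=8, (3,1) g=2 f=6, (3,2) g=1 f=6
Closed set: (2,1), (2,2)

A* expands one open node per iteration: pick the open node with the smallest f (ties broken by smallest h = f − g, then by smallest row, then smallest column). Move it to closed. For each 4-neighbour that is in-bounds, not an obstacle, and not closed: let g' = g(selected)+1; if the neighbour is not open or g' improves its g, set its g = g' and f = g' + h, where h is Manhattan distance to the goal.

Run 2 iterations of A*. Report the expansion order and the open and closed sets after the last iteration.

step 1: expand (2,0) (f=6, h=4) → closed; open now [(1,0) g=3 f=8, (1,1) g=2 f=8, (1,2) g=1 f=8, (2,3) g=1 f=8, (3,0) g=3 f=6, (3,1) g=2 f=6, (3,2) g=1 f=6]
step 2: expand (3,0) (f=6, h=3) → closed; open now [(1,0) g=3 f=8, (1,1) g=2 f=8, (1,2) g=1 f=8, (2,3) g=1 f=8, (3,1) g=2 f=6, (3,2) g=1 f=6, (4,0) g=4 f=6]

order=[(2,0) → (3,0)]; open=[(1,0) g=3 f=8, (1,1) g=2 f=8, (1,2) g=1 f=8, (2,3) g=1 f=8, (3,1) g=2 f=6, (3,2) g=1 f=6, (4,0) g=4 f=6]; closed=[(2,0), (2,1), (2,2), (3,0)]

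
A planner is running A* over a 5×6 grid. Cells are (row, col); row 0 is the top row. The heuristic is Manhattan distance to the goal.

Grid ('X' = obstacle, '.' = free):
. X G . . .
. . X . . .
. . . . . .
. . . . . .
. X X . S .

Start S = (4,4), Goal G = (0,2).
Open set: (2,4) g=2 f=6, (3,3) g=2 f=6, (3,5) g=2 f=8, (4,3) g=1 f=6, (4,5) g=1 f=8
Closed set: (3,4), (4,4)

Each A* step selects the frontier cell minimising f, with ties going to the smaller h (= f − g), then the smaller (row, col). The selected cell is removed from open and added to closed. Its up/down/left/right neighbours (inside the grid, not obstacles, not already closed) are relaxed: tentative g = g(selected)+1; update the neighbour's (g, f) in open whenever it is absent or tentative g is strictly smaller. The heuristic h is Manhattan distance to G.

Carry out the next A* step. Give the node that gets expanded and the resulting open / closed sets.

expanded=(2,4); open=[(1,4) g=3 f=6, (2,3) g=3 f=6, (2,5) g=3 f=8, (3,3) g=2 f=6, (3,5) g=2 f=8, (4,3) g=1 f=6, (4,5) g=1 f=8]; closed=[(2,4), (3,4), (4,4)]

step 1: expand (2,4) (f=6, h=4) → closed; open now [(1,4) g=3 f=6, (2,3) g=3 f=6, (2,5) g=3 f=8, (3,3) g=2 f=6, (3,5) g=2 f=8, (4,3) g=1 f=6, (4,5) g=1 f=8]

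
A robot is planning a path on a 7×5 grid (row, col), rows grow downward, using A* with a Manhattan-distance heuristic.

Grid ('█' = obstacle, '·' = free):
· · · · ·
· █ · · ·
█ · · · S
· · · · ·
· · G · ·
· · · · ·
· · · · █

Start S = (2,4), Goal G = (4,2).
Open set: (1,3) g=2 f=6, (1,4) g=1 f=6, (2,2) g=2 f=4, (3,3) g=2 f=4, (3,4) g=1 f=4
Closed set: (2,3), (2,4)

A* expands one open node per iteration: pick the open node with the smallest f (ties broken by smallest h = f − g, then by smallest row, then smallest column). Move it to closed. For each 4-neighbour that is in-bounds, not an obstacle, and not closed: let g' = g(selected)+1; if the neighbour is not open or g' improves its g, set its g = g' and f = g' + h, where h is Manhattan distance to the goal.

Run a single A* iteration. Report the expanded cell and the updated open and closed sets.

step 1: expand (2,2) (f=4, h=2) → closed; open now [(1,2) g=3 f=6, (1,3) g=2 f=6, (1,4) g=1 f=6, (2,1) g=3 f=6, (3,2) g=3 f=4, (3,3) g=2 f=4, (3,4) g=1 f=4]

expanded=(2,2); open=[(1,2) g=3 f=6, (1,3) g=2 f=6, (1,4) g=1 f=6, (2,1) g=3 f=6, (3,2) g=3 f=4, (3,3) g=2 f=4, (3,4) g=1 f=4]; closed=[(2,2), (2,3), (2,4)]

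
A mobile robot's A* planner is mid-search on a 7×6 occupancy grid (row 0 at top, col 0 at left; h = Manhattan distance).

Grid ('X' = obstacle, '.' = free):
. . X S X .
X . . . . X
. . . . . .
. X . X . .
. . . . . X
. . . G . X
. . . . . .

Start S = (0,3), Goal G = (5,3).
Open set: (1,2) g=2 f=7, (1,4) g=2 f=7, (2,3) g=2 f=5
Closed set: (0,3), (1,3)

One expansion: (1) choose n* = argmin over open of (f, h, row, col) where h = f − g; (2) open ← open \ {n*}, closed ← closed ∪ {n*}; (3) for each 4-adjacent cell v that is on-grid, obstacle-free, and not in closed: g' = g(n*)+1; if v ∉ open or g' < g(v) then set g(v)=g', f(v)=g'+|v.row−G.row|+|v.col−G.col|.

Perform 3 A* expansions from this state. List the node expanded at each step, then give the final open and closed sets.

order=[(2,3) → (2,2) → (3,2)]; open=[(1,2) g=2 f=7, (1,4) g=2 f=7, (2,1) g=4 f=9, (2,4) g=3 f=7, (4,2) g=5 f=7]; closed=[(0,3), (1,3), (2,2), (2,3), (3,2)]

step 1: expand (2,3) (f=5, h=3) → closed; open now [(1,2) g=2 f=7, (1,4) g=2 f=7, (2,2) g=3 f=7, (2,4) g=3 f=7]
step 2: expand (2,2) (f=7, h=4) → closed; open now [(1,2) g=2 f=7, (1,4) g=2 f=7, (2,1) g=4 f=9, (2,4) g=3 f=7, (3,2) g=4 f=7]
step 3: expand (3,2) (f=7, h=3) → closed; open now [(1,2) g=2 f=7, (1,4) g=2 f=7, (2,1) g=4 f=9, (2,4) g=3 f=7, (4,2) g=5 f=7]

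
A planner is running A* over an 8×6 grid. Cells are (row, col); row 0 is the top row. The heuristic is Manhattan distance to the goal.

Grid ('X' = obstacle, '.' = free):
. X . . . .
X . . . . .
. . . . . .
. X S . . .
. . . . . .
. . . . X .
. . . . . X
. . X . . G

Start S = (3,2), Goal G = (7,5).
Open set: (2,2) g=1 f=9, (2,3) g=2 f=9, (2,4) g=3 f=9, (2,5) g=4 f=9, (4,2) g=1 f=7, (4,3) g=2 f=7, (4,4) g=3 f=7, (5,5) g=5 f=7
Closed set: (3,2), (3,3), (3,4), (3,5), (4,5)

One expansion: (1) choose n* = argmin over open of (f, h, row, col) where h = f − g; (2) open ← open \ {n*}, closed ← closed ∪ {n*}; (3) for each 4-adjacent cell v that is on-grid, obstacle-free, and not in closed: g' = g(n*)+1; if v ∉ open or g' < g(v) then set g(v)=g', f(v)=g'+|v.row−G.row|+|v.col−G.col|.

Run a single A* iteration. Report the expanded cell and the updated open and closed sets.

step 1: expand (5,5) (f=7, h=2) → closed; open now [(2,2) g=1 f=9, (2,3) g=2 f=9, (2,4) g=3 f=9, (2,5) g=4 f=9, (4,2) g=1 f=7, (4,3) g=2 f=7, (4,4) g=3 f=7]

expanded=(5,5); open=[(2,2) g=1 f=9, (2,3) g=2 f=9, (2,4) g=3 f=9, (2,5) g=4 f=9, (4,2) g=1 f=7, (4,3) g=2 f=7, (4,4) g=3 f=7]; closed=[(3,2), (3,3), (3,4), (3,5), (4,5), (5,5)]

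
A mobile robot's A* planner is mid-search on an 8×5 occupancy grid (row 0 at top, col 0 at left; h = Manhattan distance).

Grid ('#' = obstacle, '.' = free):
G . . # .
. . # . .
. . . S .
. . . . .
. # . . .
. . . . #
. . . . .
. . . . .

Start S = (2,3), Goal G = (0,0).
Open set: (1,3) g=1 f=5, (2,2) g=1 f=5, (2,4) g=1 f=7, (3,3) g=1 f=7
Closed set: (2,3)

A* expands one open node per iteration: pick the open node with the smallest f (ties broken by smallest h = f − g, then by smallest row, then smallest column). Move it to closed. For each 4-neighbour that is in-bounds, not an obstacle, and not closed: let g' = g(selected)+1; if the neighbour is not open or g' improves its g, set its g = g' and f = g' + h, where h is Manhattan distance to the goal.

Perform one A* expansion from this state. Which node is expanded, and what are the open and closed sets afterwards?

expanded=(1,3); open=[(1,4) g=2 f=7, (2,2) g=1 f=5, (2,4) g=1 f=7, (3,3) g=1 f=7]; closed=[(1,3), (2,3)]

step 1: expand (1,3) (f=5, h=4) → closed; open now [(1,4) g=2 f=7, (2,2) g=1 f=5, (2,4) g=1 f=7, (3,3) g=1 f=7]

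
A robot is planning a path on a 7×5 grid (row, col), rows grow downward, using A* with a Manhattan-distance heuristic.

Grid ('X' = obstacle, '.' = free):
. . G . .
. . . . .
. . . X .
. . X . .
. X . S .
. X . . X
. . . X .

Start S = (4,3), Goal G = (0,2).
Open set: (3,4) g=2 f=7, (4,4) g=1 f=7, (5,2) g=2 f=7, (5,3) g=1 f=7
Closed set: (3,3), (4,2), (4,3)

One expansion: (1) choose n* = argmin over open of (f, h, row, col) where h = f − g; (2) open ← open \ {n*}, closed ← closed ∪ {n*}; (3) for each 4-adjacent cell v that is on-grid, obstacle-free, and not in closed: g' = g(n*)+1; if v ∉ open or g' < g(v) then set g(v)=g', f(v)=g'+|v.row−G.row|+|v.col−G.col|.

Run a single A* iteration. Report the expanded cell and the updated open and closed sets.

expanded=(3,4); open=[(2,4) g=3 f=7, (4,4) g=1 f=7, (5,2) g=2 f=7, (5,3) g=1 f=7]; closed=[(3,3), (3,4), (4,2), (4,3)]

step 1: expand (3,4) (f=7, h=5) → closed; open now [(2,4) g=3 f=7, (4,4) g=1 f=7, (5,2) g=2 f=7, (5,3) g=1 f=7]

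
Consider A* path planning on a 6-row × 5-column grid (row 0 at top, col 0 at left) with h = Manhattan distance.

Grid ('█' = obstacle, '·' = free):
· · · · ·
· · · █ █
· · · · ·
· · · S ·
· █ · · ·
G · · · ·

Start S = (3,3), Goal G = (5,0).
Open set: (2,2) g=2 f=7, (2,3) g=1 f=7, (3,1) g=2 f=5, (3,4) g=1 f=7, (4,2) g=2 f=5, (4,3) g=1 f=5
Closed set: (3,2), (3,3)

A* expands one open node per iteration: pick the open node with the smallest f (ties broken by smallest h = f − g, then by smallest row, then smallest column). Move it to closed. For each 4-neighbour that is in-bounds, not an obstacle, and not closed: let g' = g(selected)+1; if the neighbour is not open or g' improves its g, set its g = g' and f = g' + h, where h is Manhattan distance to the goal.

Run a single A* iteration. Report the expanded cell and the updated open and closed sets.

expanded=(3,1); open=[(2,1) g=3 f=7, (2,2) g=2 f=7, (2,3) g=1 f=7, (3,0) g=3 f=5, (3,4) g=1 f=7, (4,2) g=2 f=5, (4,3) g=1 f=5]; closed=[(3,1), (3,2), (3,3)]

step 1: expand (3,1) (f=5, h=3) → closed; open now [(2,1) g=3 f=7, (2,2) g=2 f=7, (2,3) g=1 f=7, (3,0) g=3 f=5, (3,4) g=1 f=7, (4,2) g=2 f=5, (4,3) g=1 f=5]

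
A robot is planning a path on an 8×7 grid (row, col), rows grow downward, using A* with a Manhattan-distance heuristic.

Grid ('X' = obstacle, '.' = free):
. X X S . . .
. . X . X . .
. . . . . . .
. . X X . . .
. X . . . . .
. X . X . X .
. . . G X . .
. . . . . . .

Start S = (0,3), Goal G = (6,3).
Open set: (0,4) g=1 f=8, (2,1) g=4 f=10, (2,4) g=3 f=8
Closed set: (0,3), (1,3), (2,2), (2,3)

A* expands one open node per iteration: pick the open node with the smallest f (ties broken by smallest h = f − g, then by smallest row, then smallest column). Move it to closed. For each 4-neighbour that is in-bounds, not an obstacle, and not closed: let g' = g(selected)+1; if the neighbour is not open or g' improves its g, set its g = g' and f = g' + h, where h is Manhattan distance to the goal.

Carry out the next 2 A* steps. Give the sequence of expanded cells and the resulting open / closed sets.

order=[(2,4) → (3,4)]; open=[(0,4) g=1 f=8, (2,1) g=4 f=10, (2,5) g=4 f=10, (3,5) g=5 f=10, (4,4) g=5 f=8]; closed=[(0,3), (1,3), (2,2), (2,3), (2,4), (3,4)]

step 1: expand (2,4) (f=8, h=5) → closed; open now [(0,4) g=1 f=8, (2,1) g=4 f=10, (2,5) g=4 f=10, (3,4) g=4 f=8]
step 2: expand (3,4) (f=8, h=4) → closed; open now [(0,4) g=1 f=8, (2,1) g=4 f=10, (2,5) g=4 f=10, (3,5) g=5 f=10, (4,4) g=5 f=8]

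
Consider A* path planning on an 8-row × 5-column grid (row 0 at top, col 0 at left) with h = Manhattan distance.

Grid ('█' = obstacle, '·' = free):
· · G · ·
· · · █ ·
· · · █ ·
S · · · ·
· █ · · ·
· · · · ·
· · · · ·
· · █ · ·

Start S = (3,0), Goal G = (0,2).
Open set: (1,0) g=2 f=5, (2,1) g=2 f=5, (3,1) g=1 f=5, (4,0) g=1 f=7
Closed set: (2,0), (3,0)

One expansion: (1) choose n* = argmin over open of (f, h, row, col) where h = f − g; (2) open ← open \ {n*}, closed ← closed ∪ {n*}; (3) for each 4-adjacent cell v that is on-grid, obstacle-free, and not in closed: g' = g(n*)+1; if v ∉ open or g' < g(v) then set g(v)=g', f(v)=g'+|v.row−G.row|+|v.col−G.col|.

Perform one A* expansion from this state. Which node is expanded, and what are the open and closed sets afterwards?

expanded=(1,0); open=[(0,0) g=3 f=5, (1,1) g=3 f=5, (2,1) g=2 f=5, (3,1) g=1 f=5, (4,0) g=1 f=7]; closed=[(1,0), (2,0), (3,0)]

step 1: expand (1,0) (f=5, h=3) → closed; open now [(0,0) g=3 f=5, (1,1) g=3 f=5, (2,1) g=2 f=5, (3,1) g=1 f=5, (4,0) g=1 f=7]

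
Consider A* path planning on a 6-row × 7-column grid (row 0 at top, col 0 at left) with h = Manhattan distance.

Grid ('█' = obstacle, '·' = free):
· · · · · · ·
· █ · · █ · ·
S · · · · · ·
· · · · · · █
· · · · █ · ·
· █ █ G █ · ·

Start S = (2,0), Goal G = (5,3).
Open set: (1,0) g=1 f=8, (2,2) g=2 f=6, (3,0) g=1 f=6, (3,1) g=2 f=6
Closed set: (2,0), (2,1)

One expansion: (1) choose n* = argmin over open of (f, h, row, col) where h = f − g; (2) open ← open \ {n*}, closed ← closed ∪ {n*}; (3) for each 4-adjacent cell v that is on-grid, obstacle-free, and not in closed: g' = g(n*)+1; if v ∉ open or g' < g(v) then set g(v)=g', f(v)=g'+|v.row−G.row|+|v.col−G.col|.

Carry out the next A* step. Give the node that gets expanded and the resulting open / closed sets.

expanded=(2,2); open=[(1,0) g=1 f=8, (1,2) g=3 f=8, (2,3) g=3 f=6, (3,0) g=1 f=6, (3,1) g=2 f=6, (3,2) g=3 f=6]; closed=[(2,0), (2,1), (2,2)]

step 1: expand (2,2) (f=6, h=4) → closed; open now [(1,0) g=1 f=8, (1,2) g=3 f=8, (2,3) g=3 f=6, (3,0) g=1 f=6, (3,1) g=2 f=6, (3,2) g=3 f=6]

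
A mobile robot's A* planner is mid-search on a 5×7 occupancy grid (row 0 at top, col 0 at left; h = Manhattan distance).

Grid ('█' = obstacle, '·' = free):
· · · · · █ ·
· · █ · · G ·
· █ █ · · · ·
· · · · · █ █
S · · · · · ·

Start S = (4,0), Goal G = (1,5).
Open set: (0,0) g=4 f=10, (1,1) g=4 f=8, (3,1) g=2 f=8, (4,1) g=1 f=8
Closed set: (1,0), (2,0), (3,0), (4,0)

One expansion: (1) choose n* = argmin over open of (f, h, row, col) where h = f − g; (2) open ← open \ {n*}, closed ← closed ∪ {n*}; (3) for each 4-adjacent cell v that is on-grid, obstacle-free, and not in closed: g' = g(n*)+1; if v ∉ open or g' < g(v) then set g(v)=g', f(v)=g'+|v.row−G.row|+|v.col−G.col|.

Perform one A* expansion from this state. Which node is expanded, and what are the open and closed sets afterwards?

step 1: expand (1,1) (f=8, h=4) → closed; open now [(0,0) g=4 f=10, (0,1) g=5 f=10, (3,1) g=2 f=8, (4,1) g=1 f=8]

expanded=(1,1); open=[(0,0) g=4 f=10, (0,1) g=5 f=10, (3,1) g=2 f=8, (4,1) g=1 f=8]; closed=[(1,0), (1,1), (2,0), (3,0), (4,0)]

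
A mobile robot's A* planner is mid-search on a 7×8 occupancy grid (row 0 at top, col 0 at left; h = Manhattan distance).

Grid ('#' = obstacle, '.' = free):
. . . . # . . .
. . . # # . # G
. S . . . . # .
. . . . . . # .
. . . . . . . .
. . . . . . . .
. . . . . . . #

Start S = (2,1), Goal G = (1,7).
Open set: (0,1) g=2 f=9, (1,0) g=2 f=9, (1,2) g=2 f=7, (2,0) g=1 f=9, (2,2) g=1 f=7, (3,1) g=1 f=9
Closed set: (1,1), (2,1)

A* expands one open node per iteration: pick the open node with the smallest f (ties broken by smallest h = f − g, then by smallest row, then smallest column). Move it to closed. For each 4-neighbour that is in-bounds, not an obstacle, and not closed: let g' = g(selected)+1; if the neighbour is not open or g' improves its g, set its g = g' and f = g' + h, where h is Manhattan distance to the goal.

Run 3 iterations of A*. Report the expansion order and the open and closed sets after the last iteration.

order=[(1,2) → (2,2) → (2,3)]; open=[(0,1) g=2 f=9, (0,2) g=3 f=9, (1,0) g=2 f=9, (2,0) g=1 f=9, (2,4) g=3 f=7, (3,1) g=1 f=9, (3,2) g=2 f=9, (3,3) g=3 f=9]; closed=[(1,1), (1,2), (2,1), (2,2), (2,3)]

step 1: expand (1,2) (f=7, h=5) → closed; open now [(0,1) g=2 f=9, (0,2) g=3 f=9, (1,0) g=2 f=9, (2,0) g=1 f=9, (2,2) g=1 f=7, (3,1) g=1 f=9]
step 2: expand (2,2) (f=7, h=6) → closed; open now [(0,1) g=2 f=9, (0,2) g=3 f=9, (1,0) g=2 f=9, (2,0) g=1 f=9, (2,3) g=2 f=7, (3,1) g=1 f=9, (3,2) g=2 f=9]
step 3: expand (2,3) (f=7, h=5) → closed; open now [(0,1) g=2 f=9, (0,2) g=3 f=9, (1,0) g=2 f=9, (2,0) g=1 f=9, (2,4) g=3 f=7, (3,1) g=1 f=9, (3,2) g=2 f=9, (3,3) g=3 f=9]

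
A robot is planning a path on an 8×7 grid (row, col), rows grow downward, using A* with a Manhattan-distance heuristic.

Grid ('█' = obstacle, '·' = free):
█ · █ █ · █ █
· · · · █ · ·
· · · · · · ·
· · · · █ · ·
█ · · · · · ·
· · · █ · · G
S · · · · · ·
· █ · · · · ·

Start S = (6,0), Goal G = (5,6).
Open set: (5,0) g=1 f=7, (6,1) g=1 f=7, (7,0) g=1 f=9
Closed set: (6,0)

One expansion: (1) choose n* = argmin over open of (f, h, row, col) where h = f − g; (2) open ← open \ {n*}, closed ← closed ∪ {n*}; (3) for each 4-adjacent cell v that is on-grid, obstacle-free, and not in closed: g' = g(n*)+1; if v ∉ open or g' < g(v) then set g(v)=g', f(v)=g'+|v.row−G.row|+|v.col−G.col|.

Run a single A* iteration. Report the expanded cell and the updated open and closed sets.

expanded=(5,0); open=[(5,1) g=2 f=7, (6,1) g=1 f=7, (7,0) g=1 f=9]; closed=[(5,0), (6,0)]

step 1: expand (5,0) (f=7, h=6) → closed; open now [(5,1) g=2 f=7, (6,1) g=1 f=7, (7,0) g=1 f=9]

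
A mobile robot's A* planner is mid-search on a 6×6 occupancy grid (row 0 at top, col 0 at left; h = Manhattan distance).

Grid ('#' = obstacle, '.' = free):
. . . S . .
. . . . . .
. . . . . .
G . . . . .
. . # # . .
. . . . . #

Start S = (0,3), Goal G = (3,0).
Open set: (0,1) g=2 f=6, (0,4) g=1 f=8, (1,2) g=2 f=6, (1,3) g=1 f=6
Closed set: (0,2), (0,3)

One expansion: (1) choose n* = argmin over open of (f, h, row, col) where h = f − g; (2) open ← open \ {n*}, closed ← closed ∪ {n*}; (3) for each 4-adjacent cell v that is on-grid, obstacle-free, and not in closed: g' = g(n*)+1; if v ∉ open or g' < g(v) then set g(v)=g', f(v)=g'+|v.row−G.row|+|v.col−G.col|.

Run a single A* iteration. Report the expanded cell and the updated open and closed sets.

expanded=(0,1); open=[(0,0) g=3 f=6, (0,4) g=1 f=8, (1,1) g=3 f=6, (1,2) g=2 f=6, (1,3) g=1 f=6]; closed=[(0,1), (0,2), (0,3)]

step 1: expand (0,1) (f=6, h=4) → closed; open now [(0,0) g=3 f=6, (0,4) g=1 f=8, (1,1) g=3 f=6, (1,2) g=2 f=6, (1,3) g=1 f=6]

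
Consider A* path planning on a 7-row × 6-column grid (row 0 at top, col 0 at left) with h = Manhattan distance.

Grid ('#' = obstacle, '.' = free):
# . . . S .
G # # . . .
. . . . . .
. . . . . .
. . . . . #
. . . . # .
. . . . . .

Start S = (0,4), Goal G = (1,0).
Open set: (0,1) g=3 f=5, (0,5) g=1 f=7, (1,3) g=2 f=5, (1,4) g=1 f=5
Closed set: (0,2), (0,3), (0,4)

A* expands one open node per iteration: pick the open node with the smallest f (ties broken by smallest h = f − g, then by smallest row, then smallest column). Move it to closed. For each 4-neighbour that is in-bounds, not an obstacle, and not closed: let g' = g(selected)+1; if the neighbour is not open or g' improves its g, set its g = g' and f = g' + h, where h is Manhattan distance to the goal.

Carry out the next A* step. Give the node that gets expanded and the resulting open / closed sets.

expanded=(0,1); open=[(0,5) g=1 f=7, (1,3) g=2 f=5, (1,4) g=1 f=5]; closed=[(0,1), (0,2), (0,3), (0,4)]

step 1: expand (0,1) (f=5, h=2) → closed; open now [(0,5) g=1 f=7, (1,3) g=2 f=5, (1,4) g=1 f=5]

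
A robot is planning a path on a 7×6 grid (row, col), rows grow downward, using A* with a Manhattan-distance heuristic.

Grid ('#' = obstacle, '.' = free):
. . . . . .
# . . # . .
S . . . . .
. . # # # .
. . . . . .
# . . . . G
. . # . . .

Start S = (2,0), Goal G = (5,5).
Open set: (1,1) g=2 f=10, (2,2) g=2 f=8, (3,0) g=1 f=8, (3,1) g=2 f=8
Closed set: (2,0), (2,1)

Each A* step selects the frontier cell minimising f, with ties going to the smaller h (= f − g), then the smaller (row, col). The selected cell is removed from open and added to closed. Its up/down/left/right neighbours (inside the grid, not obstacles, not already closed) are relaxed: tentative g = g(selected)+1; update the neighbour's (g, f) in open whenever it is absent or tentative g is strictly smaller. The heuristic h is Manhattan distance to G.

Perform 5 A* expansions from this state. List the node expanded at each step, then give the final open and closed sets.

step 1: expand (2,2) (f=8, h=6) → closed; open now [(1,1) g=2 f=10, (1,2) g=3 f=10, (2,3) g=3 f=8, (3,0) g=1 f=8, (3,1) g=2 f=8]
step 2: expand (2,3) (f=8, h=5) → closed; open now [(1,1) g=2 f=10, (1,2) g=3 f=10, (2,4) g=4 f=8, (3,0) g=1 f=8, (3,1) g=2 f=8]
step 3: expand (2,4) (f=8, h=4) → closed; open now [(1,1) g=2 f=10, (1,2) g=3 f=10, (1,4) g=5 f=10, (2,5) g=5 f=8, (3,0) g=1 f=8, (3,1) g=2 f=8]
step 4: expand (2,5) (f=8, h=3) → closed; open now [(1,1) g=2 f=10, (1,2) g=3 f=10, (1,4) g=5 f=10, (1,5) g=6 f=10, (3,0) g=1 f=8, (3,1) g=2 f=8, (3,5) g=6 f=8]
step 5: expand (3,5) (f=8, h=2) → closed; open now [(1,1) g=2 f=10, (1,2) g=3 f=10, (1,4) g=5 f=10, (1,5) g=6 f=10, (3,0) g=1 f=8, (3,1) g=2 f=8, (4,5) g=7 f=8]

order=[(2,2) → (2,3) → (2,4) → (2,5) → (3,5)]; open=[(1,1) g=2 f=10, (1,2) g=3 f=10, (1,4) g=5 f=10, (1,5) g=6 f=10, (3,0) g=1 f=8, (3,1) g=2 f=8, (4,5) g=7 f=8]; closed=[(2,0), (2,1), (2,2), (2,3), (2,4), (2,5), (3,5)]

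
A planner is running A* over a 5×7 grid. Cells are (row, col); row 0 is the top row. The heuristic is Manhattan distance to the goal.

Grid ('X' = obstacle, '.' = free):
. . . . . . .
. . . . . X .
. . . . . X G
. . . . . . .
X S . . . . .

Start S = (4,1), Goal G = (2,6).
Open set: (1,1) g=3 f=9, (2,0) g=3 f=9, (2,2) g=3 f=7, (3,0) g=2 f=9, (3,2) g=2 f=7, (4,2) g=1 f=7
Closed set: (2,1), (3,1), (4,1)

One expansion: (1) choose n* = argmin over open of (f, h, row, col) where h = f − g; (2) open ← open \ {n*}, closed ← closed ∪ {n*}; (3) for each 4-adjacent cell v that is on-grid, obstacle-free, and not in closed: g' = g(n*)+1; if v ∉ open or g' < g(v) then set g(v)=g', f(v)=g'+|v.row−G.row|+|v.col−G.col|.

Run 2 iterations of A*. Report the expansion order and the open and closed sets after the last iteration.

step 1: expand (2,2) (f=7, h=4) → closed; open now [(1,1) g=3 f=9, (1,2) g=4 f=9, (2,0) g=3 f=9, (2,3) g=4 f=7, (3,0) g=2 f=9, (3,2) g=2 f=7, (4,2) g=1 f=7]
step 2: expand (2,3) (f=7, h=3) → closed; open now [(1,1) g=3 f=9, (1,2) g=4 f=9, (1,3) g=5 f=9, (2,0) g=3 f=9, (2,4) g=5 f=7, (3,0) g=2 f=9, (3,2) g=2 f=7, (3,3) g=5 f=9, (4,2) g=1 f=7]

order=[(2,2) → (2,3)]; open=[(1,1) g=3 f=9, (1,2) g=4 f=9, (1,3) g=5 f=9, (2,0) g=3 f=9, (2,4) g=5 f=7, (3,0) g=2 f=9, (3,2) g=2 f=7, (3,3) g=5 f=9, (4,2) g=1 f=7]; closed=[(2,1), (2,2), (2,3), (3,1), (4,1)]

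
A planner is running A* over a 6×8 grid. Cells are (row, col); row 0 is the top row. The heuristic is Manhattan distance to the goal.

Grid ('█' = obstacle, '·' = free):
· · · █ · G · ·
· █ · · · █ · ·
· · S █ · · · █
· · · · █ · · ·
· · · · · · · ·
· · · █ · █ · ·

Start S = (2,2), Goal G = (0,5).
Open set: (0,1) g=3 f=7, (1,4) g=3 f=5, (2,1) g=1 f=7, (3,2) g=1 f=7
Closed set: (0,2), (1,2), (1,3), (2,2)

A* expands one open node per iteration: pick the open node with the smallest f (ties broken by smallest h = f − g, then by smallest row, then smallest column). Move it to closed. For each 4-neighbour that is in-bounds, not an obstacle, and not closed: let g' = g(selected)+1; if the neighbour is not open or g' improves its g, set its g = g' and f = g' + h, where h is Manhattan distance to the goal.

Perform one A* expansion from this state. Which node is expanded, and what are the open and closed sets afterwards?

step 1: expand (1,4) (f=5, h=2) → closed; open now [(0,1) g=3 f=7, (0,4) g=4 f=5, (2,1) g=1 f=7, (2,4) g=4 f=7, (3,2) g=1 f=7]

expanded=(1,4); open=[(0,1) g=3 f=7, (0,4) g=4 f=5, (2,1) g=1 f=7, (2,4) g=4 f=7, (3,2) g=1 f=7]; closed=[(0,2), (1,2), (1,3), (1,4), (2,2)]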